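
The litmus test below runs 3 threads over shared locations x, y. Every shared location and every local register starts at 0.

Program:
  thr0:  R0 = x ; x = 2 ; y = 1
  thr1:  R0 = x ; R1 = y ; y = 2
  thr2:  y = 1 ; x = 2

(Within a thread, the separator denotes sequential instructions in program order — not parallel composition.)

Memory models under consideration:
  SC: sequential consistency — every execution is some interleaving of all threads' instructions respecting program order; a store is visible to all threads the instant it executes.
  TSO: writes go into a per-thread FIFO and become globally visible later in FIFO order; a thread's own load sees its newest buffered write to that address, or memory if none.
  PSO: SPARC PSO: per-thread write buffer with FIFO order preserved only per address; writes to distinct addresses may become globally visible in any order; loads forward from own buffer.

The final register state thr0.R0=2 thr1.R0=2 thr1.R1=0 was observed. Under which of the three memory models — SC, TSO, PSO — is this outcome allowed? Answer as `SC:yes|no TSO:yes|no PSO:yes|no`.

outcome vector order: (thr0.R0,thr1.R0,thr1.R1)
[SC] allowed = {<0 0 0>; <0 0 1>; <0 2 0>; <0 2 1>; <2 0 0>; <2 0 1>; <2 2 1>}
[TSO] allowed = {<0 0 0>; <0 0 1>; <0 2 0>; <0 2 1>; <2 0 0>; <2 0 1>; <2 2 1>}
[PSO] allowed = {<0 0 0>; <0 0 1>; <0 2 0>; <0 2 1>; <2 0 0>; <2 0 1>; <2 2 0>; <2 2 1>}
target <2 2 0> ∈ {PSO}

SC:no TSO:no PSO:yes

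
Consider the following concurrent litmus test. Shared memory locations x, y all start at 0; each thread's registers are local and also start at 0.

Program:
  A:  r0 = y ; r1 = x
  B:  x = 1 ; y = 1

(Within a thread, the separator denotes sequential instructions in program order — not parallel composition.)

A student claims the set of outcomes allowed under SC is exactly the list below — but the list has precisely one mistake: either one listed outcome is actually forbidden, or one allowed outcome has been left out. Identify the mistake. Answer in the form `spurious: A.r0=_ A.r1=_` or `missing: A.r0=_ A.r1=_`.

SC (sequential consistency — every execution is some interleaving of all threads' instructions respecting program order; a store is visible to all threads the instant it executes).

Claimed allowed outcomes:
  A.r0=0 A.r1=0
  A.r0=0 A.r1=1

missing: A.r0=1 A.r1=1

outcome vector order: (A.r0,A.r1)
SC: 3 outcomes — {(0,0), (0,1), (1,1)}
SC∖claimed = {(1,1)}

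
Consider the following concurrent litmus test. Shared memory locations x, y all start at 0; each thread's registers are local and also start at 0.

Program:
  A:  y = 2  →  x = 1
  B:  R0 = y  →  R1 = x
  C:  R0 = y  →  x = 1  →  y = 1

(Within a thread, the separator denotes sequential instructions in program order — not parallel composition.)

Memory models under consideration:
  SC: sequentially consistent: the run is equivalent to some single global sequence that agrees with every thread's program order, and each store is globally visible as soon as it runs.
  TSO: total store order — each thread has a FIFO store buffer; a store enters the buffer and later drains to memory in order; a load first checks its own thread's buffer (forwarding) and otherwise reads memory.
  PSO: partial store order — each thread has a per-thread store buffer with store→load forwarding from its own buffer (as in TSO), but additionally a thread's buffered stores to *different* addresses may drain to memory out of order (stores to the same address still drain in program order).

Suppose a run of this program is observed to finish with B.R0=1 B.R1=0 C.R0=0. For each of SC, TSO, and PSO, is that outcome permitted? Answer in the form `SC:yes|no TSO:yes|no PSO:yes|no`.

outcome vector order: (B.R0,B.R1,C.R0)
[SC] allowed = {0/0/0; 0/0/2; 0/1/0; 0/1/2; 1/1/0; 1/1/2; 2/0/0; 2/0/2; 2/1/0; 2/1/2}
[TSO] allowed = {0/0/0; 0/0/2; 0/1/0; 0/1/2; 1/1/0; 1/1/2; 2/0/0; 2/0/2; 2/1/0; 2/1/2}
[PSO] allowed = {0/0/0; 0/0/2; 0/1/0; 0/1/2; 1/0/0; 1/0/2; 1/1/0; 1/1/2; 2/0/0; 2/0/2; 2/1/0; 2/1/2}
target 1/0/0 ∈ {PSO}

SC:no TSO:no PSO:yes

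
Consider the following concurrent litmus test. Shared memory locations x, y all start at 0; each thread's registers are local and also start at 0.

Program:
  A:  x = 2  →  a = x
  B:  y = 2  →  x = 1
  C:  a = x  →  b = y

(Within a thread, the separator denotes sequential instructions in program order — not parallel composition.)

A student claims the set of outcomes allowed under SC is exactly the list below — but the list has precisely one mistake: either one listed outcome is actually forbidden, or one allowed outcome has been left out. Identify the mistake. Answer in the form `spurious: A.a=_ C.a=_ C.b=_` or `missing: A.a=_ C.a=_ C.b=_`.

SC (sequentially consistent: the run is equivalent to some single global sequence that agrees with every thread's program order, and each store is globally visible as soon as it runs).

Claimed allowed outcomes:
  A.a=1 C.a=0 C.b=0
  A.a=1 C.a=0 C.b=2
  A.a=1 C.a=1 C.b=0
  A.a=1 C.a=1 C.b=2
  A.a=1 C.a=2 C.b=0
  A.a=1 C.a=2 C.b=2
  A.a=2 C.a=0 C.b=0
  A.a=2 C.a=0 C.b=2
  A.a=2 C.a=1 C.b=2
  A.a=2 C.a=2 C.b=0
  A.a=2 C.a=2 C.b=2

spurious: A.a=1 C.a=1 C.b=0

outcome vector order: (A.a,C.a,C.b)
under SC → 1/0/0; 1/0/2; 1/1/2; 1/2/0; 1/2/2; 2/0/0; 2/0/2; 2/1/2; 2/2/0; 2/2/2
claimed∖SC = {1/1/0}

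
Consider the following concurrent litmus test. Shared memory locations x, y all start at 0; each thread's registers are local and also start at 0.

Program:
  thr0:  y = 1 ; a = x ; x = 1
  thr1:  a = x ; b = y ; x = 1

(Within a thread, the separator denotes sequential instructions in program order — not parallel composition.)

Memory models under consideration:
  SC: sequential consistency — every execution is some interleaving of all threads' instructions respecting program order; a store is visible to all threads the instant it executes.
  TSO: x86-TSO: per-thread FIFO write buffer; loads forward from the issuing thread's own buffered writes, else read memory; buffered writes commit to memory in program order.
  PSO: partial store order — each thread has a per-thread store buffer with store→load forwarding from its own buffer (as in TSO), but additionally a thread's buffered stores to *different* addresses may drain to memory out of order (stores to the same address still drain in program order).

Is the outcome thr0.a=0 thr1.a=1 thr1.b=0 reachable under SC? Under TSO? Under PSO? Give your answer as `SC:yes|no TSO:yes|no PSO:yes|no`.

outcome vector order: (thr0.a,thr1.a,thr1.b)
SC: 5 outcomes — {0/0/0 0/0/1 0/1/1 1/0/0 1/0/1}
TSO: 5 outcomes — {0/0/0 0/0/1 0/1/1 1/0/0 1/0/1}
PSO: 6 outcomes — {0/0/0 0/0/1 0/1/0 0/1/1 1/0/0 1/0/1}
target 0/1/0 ∈ {PSO}

SC:no TSO:no PSO:yes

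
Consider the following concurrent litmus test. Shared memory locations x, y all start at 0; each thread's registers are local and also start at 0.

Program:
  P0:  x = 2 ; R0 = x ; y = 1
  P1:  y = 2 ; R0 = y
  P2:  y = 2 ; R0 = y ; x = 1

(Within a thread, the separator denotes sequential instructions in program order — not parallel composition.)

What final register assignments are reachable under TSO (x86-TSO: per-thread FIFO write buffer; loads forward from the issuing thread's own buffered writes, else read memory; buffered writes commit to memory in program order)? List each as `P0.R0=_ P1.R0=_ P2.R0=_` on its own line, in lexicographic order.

P0.R0=1 P1.R0=1 P2.R0=2
P0.R0=1 P1.R0=2 P2.R0=2
P0.R0=2 P1.R0=1 P2.R0=1
P0.R0=2 P1.R0=1 P2.R0=2
P0.R0=2 P1.R0=2 P2.R0=1
P0.R0=2 P1.R0=2 P2.R0=2

outcome vector order: (P0.R0,P1.R0,P2.R0)
|TSO outcomes| = 6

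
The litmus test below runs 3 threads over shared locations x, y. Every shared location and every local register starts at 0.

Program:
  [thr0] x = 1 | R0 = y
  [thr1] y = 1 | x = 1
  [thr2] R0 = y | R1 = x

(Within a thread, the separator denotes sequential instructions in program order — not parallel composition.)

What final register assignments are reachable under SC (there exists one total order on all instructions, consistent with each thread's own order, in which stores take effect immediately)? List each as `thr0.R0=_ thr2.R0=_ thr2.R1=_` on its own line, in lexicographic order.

outcome vector order: (thr0.R0,thr2.R0,thr2.R1)
|SC outcomes| = 7

thr0.R0=0 thr2.R0=0 thr2.R1=0
thr0.R0=0 thr2.R0=0 thr2.R1=1
thr0.R0=0 thr2.R0=1 thr2.R1=1
thr0.R0=1 thr2.R0=0 thr2.R1=0
thr0.R0=1 thr2.R0=0 thr2.R1=1
thr0.R0=1 thr2.R0=1 thr2.R1=0
thr0.R0=1 thr2.R0=1 thr2.R1=1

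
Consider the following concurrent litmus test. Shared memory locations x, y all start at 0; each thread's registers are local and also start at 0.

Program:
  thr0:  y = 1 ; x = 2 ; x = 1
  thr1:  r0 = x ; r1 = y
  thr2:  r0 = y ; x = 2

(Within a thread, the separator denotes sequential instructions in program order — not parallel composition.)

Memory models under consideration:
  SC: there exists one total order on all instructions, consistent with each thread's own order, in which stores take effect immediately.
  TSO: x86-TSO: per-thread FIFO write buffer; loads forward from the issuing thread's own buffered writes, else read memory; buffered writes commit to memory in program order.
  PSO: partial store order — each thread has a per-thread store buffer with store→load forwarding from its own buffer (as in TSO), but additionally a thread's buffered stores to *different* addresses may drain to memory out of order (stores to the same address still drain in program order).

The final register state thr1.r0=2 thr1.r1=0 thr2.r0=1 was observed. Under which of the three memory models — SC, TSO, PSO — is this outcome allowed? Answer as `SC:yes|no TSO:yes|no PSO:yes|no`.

SC:no TSO:no PSO:yes

outcome vector order: (thr1.r0,thr1.r1,thr2.r0)
[SC] allowed = {0/0/0, 0/0/1, 0/1/0, 0/1/1, 1/1/0, 1/1/1, 2/0/0, 2/1/0, 2/1/1}
[TSO] allowed = {0/0/0, 0/0/1, 0/1/0, 0/1/1, 1/1/0, 1/1/1, 2/0/0, 2/1/0, 2/1/1}
[PSO] allowed = {0/0/0, 0/0/1, 0/1/0, 0/1/1, 1/0/0, 1/0/1, 1/1/0, 1/1/1, 2/0/0, 2/0/1, 2/1/0, 2/1/1}
target 2/0/1 ∈ {PSO}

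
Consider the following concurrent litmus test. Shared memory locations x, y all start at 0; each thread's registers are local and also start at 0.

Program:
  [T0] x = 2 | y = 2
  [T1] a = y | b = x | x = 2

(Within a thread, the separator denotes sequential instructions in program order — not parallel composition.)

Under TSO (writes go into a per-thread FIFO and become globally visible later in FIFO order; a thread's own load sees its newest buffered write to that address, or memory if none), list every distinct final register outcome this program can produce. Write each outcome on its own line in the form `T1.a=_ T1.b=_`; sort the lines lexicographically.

T1.a=0 T1.b=0
T1.a=0 T1.b=2
T1.a=2 T1.b=2

outcome vector order: (T1.a,T1.b)
|TSO outcomes| = 3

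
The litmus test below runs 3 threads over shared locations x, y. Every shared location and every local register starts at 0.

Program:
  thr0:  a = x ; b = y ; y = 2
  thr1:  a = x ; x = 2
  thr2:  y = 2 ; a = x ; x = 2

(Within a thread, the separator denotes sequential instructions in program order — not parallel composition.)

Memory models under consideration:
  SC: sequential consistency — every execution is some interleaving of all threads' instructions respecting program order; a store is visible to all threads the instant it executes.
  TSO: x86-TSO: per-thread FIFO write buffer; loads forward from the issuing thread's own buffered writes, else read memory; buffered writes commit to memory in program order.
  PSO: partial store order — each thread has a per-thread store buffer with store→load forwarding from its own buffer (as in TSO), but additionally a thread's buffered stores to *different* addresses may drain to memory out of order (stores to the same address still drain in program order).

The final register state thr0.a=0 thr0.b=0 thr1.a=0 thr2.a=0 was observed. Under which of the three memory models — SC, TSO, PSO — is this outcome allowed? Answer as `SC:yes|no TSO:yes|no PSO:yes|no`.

outcome vector order: (thr0.a,thr0.b,thr1.a,thr2.a)
SC (10): 0/0/0/0 0/0/0/2 0/0/2/0 0/2/0/0 0/2/0/2 0/2/2/0 2/0/0/2 2/2/0/0 2/2/0/2 2/2/2/0
TSO (11): 0/0/0/0 0/0/0/2 0/0/2/0 0/2/0/0 0/2/0/2 0/2/2/0 2/0/0/0 2/0/0/2 2/2/0/0 2/2/0/2 2/2/2/0
PSO (12): 0/0/0/0 0/0/0/2 0/0/2/0 0/2/0/0 0/2/0/2 0/2/2/0 2/0/0/0 2/0/0/2 2/0/2/0 2/2/0/0 2/2/0/2 2/2/2/0
target 0/0/0/0 ∈ {SC,TSO,PSO}

SC:yes TSO:yes PSO:yes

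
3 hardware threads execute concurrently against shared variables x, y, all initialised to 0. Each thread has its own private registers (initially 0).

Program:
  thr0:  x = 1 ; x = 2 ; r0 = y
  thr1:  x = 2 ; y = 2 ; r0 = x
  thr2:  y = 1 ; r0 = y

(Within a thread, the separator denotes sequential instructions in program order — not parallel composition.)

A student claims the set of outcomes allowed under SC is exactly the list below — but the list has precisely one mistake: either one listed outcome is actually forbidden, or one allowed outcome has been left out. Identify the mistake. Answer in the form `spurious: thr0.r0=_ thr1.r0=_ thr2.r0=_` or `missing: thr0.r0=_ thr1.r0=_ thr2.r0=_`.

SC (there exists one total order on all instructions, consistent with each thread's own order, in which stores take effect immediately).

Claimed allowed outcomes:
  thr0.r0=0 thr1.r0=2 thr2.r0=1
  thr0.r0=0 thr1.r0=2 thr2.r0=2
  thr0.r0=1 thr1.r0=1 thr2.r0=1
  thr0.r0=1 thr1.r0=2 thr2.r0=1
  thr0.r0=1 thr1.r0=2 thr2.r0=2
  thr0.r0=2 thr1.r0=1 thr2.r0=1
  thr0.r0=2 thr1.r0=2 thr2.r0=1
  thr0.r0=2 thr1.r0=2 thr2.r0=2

outcome vector order: (thr0.r0,thr1.r0,thr2.r0)
SC: 9 outcomes — {0/2/1; 0/2/2; 1/1/1; 1/2/1; 1/2/2; 2/1/1; 2/1/2; 2/2/1; 2/2/2}
SC∖claimed = {2/1/2}

missing: thr0.r0=2 thr1.r0=1 thr2.r0=2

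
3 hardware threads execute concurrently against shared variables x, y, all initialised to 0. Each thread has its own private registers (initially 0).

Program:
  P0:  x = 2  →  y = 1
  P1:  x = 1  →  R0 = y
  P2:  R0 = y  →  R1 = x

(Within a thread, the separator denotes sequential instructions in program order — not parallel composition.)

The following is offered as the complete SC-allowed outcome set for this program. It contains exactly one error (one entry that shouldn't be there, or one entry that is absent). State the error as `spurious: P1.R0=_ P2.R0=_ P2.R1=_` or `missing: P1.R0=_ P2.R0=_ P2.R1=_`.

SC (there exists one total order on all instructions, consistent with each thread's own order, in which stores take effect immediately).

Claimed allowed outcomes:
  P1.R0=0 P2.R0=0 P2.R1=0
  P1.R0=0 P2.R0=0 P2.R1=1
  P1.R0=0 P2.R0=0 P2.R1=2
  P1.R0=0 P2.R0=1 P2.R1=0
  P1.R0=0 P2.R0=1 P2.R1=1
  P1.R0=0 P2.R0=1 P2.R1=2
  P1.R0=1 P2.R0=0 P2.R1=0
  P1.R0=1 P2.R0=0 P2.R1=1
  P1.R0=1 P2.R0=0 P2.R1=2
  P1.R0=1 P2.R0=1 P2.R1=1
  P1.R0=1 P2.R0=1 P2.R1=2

outcome vector order: (P1.R0,P2.R0,P2.R1)
under SC → (0,0,0); (0,0,1); (0,0,2); (0,1,1); (0,1,2); (1,0,0); (1,0,1); (1,0,2); (1,1,1); (1,1,2)
claimed∖SC = {(0,1,0)}

spurious: P1.R0=0 P2.R0=1 P2.R1=0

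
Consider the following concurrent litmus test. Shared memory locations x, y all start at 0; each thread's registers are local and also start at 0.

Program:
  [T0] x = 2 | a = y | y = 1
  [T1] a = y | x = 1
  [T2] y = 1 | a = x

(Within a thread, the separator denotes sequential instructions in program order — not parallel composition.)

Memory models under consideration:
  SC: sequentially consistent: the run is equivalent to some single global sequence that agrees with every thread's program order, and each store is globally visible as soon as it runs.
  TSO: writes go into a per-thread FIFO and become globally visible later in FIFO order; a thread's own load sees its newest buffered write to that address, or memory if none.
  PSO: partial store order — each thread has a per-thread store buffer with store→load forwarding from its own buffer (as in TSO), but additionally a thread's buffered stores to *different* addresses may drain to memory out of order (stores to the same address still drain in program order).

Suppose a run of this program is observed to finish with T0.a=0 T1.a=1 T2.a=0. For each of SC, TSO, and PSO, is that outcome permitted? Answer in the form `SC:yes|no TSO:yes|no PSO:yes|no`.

SC:no TSO:yes PSO:yes

outcome vector order: (T0.a,T1.a,T2.a)
SC (10): <0 0 1>; <0 0 2>; <0 1 1>; <0 1 2>; <1 0 0>; <1 0 1>; <1 0 2>; <1 1 0>; <1 1 1>; <1 1 2>
TSO (12): <0 0 0>; <0 0 1>; <0 0 2>; <0 1 0>; <0 1 1>; <0 1 2>; <1 0 0>; <1 0 1>; <1 0 2>; <1 1 0>; <1 1 1>; <1 1 2>
PSO (12): <0 0 0>; <0 0 1>; <0 0 2>; <0 1 0>; <0 1 1>; <0 1 2>; <1 0 0>; <1 0 1>; <1 0 2>; <1 1 0>; <1 1 1>; <1 1 2>
target <0 1 0> ∈ {TSO,PSO}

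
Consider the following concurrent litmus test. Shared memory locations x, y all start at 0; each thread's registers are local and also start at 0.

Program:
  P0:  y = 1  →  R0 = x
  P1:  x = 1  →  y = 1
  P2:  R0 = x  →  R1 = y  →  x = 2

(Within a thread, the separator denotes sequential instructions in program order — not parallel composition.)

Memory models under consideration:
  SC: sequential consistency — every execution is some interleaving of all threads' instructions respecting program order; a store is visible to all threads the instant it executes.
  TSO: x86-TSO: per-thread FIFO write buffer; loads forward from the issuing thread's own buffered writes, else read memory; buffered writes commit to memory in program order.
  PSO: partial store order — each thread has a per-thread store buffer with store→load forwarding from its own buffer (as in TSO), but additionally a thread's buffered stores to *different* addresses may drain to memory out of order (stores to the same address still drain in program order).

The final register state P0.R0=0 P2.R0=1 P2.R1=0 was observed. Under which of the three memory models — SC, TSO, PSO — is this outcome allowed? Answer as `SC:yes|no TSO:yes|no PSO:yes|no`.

SC:no TSO:yes PSO:yes

outcome vector order: (P0.R0,P2.R0,P2.R1)
SC (11): 0/0/0; 0/0/1; 0/1/1; 1/0/0; 1/0/1; 1/1/0; 1/1/1; 2/0/0; 2/0/1; 2/1/0; 2/1/1
TSO (12): 0/0/0; 0/0/1; 0/1/0; 0/1/1; 1/0/0; 1/0/1; 1/1/0; 1/1/1; 2/0/0; 2/0/1; 2/1/0; 2/1/1
PSO (12): 0/0/0; 0/0/1; 0/1/0; 0/1/1; 1/0/0; 1/0/1; 1/1/0; 1/1/1; 2/0/0; 2/0/1; 2/1/0; 2/1/1
target 0/1/0 ∈ {TSO,PSO}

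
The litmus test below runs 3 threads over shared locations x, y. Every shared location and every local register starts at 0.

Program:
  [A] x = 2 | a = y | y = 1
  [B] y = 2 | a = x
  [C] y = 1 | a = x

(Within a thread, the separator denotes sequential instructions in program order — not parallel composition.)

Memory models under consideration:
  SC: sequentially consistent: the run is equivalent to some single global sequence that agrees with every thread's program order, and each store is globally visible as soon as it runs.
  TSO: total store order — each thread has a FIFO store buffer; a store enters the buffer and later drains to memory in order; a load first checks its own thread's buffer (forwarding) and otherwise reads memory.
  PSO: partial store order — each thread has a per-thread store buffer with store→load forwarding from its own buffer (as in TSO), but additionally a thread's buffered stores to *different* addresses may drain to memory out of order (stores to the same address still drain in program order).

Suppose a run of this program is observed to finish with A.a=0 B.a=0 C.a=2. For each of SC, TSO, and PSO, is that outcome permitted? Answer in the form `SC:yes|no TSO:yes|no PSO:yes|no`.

SC:no TSO:yes PSO:yes

outcome vector order: (A.a,B.a,C.a)
under SC → (0,2,2) (1,0,0) (1,0,2) (1,2,0) (1,2,2) (2,0,0) (2,0,2) (2,2,0) (2,2,2)
under TSO → (0,0,0) (0,0,2) (0,2,0) (0,2,2) (1,0,0) (1,0,2) (1,2,0) (1,2,2) (2,0,0) (2,0,2) (2,2,0) (2,2,2)
under PSO → (0,0,0) (0,0,2) (0,2,0) (0,2,2) (1,0,0) (1,0,2) (1,2,0) (1,2,2) (2,0,0) (2,0,2) (2,2,0) (2,2,2)
target (0,0,2) ∈ {TSO,PSO}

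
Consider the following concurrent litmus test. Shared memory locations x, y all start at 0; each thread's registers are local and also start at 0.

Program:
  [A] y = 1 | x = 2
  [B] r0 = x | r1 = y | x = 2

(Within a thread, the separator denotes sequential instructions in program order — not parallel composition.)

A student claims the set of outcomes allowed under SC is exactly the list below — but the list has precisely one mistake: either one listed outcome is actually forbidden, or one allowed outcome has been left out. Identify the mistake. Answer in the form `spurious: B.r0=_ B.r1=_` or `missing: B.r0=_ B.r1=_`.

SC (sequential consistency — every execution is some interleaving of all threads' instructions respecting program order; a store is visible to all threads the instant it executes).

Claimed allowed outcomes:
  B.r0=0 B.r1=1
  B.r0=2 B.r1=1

outcome vector order: (B.r0,B.r1)
under SC → 00, 01, 21
SC∖claimed = {00}

missing: B.r0=0 B.r1=0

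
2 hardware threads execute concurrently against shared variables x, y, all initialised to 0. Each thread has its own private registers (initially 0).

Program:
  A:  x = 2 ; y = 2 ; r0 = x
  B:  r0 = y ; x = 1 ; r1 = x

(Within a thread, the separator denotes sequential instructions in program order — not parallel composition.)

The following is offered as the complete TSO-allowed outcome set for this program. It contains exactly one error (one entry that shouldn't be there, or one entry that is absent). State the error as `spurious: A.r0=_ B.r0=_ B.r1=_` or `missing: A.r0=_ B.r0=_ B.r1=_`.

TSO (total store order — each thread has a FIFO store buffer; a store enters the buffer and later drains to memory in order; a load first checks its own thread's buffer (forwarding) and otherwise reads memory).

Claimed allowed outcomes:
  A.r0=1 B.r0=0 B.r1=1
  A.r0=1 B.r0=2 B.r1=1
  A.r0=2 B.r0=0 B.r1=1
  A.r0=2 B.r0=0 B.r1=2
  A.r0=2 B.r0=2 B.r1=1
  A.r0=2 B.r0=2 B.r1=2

spurious: A.r0=2 B.r0=2 B.r1=2

outcome vector order: (A.r0,B.r0,B.r1)
TSO: 5 outcomes — {1/0/1, 1/2/1, 2/0/1, 2/0/2, 2/2/1}
claimed∖TSO = {2/2/2}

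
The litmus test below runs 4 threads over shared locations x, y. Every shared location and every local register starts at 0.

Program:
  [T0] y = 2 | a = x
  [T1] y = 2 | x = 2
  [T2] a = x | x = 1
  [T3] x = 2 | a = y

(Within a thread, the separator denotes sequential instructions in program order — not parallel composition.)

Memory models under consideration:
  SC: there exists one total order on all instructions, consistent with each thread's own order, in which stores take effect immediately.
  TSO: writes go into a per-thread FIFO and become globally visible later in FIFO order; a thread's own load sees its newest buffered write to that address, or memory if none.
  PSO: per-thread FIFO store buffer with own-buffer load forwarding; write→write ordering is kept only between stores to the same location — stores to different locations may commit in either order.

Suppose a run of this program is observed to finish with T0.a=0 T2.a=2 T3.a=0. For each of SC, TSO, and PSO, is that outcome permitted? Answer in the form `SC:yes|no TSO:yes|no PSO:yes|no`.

SC:no TSO:yes PSO:yes

outcome vector order: (T0.a,T2.a,T3.a)
SC: 10 outcomes — {002 022 100 102 120 122 200 202 220 222}
TSO: 12 outcomes — {000 002 020 022 100 102 120 122 200 202 220 222}
PSO: 12 outcomes — {000 002 020 022 100 102 120 122 200 202 220 222}
target 020 ∈ {TSO,PSO}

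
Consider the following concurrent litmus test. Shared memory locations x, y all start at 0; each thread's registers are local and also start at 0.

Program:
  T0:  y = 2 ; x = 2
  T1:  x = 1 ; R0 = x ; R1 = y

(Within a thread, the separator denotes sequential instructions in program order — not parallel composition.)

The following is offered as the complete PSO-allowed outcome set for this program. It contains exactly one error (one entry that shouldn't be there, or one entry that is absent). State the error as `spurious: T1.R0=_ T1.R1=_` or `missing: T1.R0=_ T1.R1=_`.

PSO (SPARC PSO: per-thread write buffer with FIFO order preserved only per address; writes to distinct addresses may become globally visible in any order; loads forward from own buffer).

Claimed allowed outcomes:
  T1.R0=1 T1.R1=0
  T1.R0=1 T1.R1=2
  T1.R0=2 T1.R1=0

outcome vector order: (T1.R0,T1.R1)
under PSO → 1/0 1/2 2/0 2/2
PSO∖claimed = {2/2}

missing: T1.R0=2 T1.R1=2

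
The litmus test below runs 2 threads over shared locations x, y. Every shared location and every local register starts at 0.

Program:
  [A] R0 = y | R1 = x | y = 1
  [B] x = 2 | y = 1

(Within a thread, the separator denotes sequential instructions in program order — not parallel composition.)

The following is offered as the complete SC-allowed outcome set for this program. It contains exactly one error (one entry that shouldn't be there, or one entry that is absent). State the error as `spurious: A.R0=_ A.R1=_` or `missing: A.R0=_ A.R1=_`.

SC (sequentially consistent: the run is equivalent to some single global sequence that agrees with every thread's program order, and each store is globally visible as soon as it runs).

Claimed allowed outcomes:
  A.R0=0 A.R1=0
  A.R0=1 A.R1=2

outcome vector order: (A.R0,A.R1)
[SC] allowed = {<0 0>; <0 2>; <1 2>}
SC∖claimed = {<0 2>}

missing: A.R0=0 A.R1=2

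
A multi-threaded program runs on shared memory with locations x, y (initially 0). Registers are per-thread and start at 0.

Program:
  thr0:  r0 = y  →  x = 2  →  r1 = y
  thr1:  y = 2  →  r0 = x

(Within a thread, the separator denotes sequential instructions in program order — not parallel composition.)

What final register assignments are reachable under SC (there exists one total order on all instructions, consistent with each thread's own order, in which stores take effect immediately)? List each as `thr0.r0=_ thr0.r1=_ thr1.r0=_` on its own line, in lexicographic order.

thr0.r0=0 thr0.r1=0 thr1.r0=2
thr0.r0=0 thr0.r1=2 thr1.r0=0
thr0.r0=0 thr0.r1=2 thr1.r0=2
thr0.r0=2 thr0.r1=2 thr1.r0=0
thr0.r0=2 thr0.r1=2 thr1.r0=2

outcome vector order: (thr0.r0,thr0.r1,thr1.r0)
|SC outcomes| = 5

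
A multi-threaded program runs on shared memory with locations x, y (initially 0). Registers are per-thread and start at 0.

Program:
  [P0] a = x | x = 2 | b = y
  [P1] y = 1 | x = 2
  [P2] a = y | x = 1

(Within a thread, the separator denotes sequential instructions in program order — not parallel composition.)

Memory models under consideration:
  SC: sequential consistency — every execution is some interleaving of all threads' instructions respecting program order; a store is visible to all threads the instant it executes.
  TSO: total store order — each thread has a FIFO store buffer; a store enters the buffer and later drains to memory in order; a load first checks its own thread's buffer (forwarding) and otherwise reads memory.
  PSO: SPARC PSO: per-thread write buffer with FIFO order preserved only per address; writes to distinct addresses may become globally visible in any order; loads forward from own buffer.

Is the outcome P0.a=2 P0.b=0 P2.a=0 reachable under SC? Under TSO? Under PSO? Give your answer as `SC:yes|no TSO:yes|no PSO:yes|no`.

SC:no TSO:no PSO:yes

outcome vector order: (P0.a,P0.b,P2.a)
[SC] allowed = {<0 0 0>; <0 0 1>; <0 1 0>; <0 1 1>; <1 0 0>; <1 1 0>; <1 1 1>; <2 1 0>; <2 1 1>}
[TSO] allowed = {<0 0 0>; <0 0 1>; <0 1 0>; <0 1 1>; <1 0 0>; <1 1 0>; <1 1 1>; <2 1 0>; <2 1 1>}
[PSO] allowed = {<0 0 0>; <0 0 1>; <0 1 0>; <0 1 1>; <1 0 0>; <1 1 0>; <1 1 1>; <2 0 0>; <2 0 1>; <2 1 0>; <2 1 1>}
target <2 0 0> ∈ {PSO}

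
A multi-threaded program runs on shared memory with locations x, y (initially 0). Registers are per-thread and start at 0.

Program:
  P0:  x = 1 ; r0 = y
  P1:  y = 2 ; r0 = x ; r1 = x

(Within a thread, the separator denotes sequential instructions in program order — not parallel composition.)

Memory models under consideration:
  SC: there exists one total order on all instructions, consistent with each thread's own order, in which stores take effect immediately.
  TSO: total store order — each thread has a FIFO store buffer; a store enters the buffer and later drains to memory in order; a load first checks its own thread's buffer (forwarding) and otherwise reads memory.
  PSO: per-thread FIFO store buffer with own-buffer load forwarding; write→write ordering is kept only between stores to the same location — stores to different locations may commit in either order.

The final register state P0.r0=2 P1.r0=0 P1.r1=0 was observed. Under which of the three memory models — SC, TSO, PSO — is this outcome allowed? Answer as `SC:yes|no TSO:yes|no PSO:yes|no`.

SC:yes TSO:yes PSO:yes

outcome vector order: (P0.r0,P1.r0,P1.r1)
SC: 4 outcomes — {011; 200; 201; 211}
TSO: 6 outcomes — {000; 001; 011; 200; 201; 211}
PSO: 6 outcomes — {000; 001; 011; 200; 201; 211}
target 200 ∈ {SC,TSO,PSO}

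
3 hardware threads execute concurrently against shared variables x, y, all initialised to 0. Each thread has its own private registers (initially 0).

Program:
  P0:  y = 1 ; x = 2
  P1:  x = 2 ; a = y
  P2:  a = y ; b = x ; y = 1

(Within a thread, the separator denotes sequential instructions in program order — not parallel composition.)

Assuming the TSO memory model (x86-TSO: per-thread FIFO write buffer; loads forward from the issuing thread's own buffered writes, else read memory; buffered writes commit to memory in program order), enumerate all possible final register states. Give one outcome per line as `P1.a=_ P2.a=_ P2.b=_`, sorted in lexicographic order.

outcome vector order: (P1.a,P2.a,P2.b)
|TSO outcomes| = 8

P1.a=0 P2.a=0 P2.b=0
P1.a=0 P2.a=0 P2.b=2
P1.a=0 P2.a=1 P2.b=0
P1.a=0 P2.a=1 P2.b=2
P1.a=1 P2.a=0 P2.b=0
P1.a=1 P2.a=0 P2.b=2
P1.a=1 P2.a=1 P2.b=0
P1.a=1 P2.a=1 P2.b=2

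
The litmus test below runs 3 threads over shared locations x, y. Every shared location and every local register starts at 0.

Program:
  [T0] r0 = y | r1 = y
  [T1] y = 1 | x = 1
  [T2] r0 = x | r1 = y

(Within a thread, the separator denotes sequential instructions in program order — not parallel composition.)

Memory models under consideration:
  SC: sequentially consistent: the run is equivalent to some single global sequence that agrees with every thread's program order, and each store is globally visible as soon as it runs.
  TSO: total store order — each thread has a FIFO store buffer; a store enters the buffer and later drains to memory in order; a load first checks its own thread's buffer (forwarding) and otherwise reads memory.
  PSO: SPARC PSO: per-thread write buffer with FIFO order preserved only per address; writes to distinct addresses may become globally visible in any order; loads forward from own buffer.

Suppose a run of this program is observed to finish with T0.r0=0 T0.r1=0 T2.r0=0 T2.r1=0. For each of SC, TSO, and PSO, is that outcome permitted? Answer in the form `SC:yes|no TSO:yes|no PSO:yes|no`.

outcome vector order: (T0.r0,T0.r1,T2.r0,T2.r1)
SC: 9 outcomes — {0/0/0/0, 0/0/0/1, 0/0/1/1, 0/1/0/0, 0/1/0/1, 0/1/1/1, 1/1/0/0, 1/1/0/1, 1/1/1/1}
TSO: 9 outcomes — {0/0/0/0, 0/0/0/1, 0/0/1/1, 0/1/0/0, 0/1/0/1, 0/1/1/1, 1/1/0/0, 1/1/0/1, 1/1/1/1}
PSO: 12 outcomes — {0/0/0/0, 0/0/0/1, 0/0/1/0, 0/0/1/1, 0/1/0/0, 0/1/0/1, 0/1/1/0, 0/1/1/1, 1/1/0/0, 1/1/0/1, 1/1/1/0, 1/1/1/1}
target 0/0/0/0 ∈ {SC,TSO,PSO}

SC:yes TSO:yes PSO:yes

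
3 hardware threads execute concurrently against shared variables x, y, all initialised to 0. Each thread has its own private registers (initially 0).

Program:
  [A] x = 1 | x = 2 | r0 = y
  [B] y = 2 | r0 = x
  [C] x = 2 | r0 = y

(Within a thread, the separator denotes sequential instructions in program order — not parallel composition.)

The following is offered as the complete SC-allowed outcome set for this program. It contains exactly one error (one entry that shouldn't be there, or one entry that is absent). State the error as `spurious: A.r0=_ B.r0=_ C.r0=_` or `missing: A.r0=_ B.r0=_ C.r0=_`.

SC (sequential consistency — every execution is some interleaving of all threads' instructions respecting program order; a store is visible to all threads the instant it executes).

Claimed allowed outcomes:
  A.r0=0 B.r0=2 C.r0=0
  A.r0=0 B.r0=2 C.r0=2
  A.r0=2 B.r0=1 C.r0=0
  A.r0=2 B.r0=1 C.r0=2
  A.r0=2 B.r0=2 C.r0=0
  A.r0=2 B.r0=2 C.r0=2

outcome vector order: (A.r0,B.r0,C.r0)
under SC → (0,2,0) (0,2,2) (2,0,2) (2,1,0) (2,1,2) (2,2,0) (2,2,2)
SC∖claimed = {(2,0,2)}

missing: A.r0=2 B.r0=0 C.r0=2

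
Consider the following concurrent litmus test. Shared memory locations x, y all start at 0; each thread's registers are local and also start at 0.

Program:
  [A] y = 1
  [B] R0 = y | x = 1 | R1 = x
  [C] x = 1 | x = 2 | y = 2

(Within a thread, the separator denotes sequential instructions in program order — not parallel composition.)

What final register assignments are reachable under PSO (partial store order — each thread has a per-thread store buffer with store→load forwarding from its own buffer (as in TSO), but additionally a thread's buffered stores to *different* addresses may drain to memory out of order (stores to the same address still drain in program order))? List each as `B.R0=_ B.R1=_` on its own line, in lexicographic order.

B.R0=0 B.R1=1
B.R0=0 B.R1=2
B.R0=1 B.R1=1
B.R0=1 B.R1=2
B.R0=2 B.R1=1
B.R0=2 B.R1=2

outcome vector order: (B.R0,B.R1)
|PSO outcomes| = 6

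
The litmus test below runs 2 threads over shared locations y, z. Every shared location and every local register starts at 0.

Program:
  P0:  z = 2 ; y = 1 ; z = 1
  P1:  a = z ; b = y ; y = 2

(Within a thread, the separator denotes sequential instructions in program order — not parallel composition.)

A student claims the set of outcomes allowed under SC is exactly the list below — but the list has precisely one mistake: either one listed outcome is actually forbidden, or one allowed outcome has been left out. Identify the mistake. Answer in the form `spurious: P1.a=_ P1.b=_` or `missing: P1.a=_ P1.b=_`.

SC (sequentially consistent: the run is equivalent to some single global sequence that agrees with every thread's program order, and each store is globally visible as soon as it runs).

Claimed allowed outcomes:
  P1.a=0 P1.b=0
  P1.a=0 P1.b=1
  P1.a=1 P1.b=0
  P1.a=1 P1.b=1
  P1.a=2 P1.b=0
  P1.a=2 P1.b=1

spurious: P1.a=1 P1.b=0

outcome vector order: (P1.a,P1.b)
SC (5): 0/0; 0/1; 1/1; 2/0; 2/1
claimed∖SC = {1/0}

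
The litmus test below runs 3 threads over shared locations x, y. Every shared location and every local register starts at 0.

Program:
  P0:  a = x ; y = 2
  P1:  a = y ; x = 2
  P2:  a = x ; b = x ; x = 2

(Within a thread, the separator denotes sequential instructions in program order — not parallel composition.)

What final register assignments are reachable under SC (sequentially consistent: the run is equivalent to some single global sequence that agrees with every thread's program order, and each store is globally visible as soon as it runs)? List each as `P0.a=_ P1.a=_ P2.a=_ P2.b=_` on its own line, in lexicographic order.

P0.a=0 P1.a=0 P2.a=0 P2.b=0
P0.a=0 P1.a=0 P2.a=0 P2.b=2
P0.a=0 P1.a=0 P2.a=2 P2.b=2
P0.a=0 P1.a=2 P2.a=0 P2.b=0
P0.a=0 P1.a=2 P2.a=0 P2.b=2
P0.a=0 P1.a=2 P2.a=2 P2.b=2
P0.a=2 P1.a=0 P2.a=0 P2.b=0
P0.a=2 P1.a=0 P2.a=0 P2.b=2
P0.a=2 P1.a=0 P2.a=2 P2.b=2
P0.a=2 P1.a=2 P2.a=0 P2.b=0

outcome vector order: (P0.a,P1.a,P2.a,P2.b)
|SC outcomes| = 10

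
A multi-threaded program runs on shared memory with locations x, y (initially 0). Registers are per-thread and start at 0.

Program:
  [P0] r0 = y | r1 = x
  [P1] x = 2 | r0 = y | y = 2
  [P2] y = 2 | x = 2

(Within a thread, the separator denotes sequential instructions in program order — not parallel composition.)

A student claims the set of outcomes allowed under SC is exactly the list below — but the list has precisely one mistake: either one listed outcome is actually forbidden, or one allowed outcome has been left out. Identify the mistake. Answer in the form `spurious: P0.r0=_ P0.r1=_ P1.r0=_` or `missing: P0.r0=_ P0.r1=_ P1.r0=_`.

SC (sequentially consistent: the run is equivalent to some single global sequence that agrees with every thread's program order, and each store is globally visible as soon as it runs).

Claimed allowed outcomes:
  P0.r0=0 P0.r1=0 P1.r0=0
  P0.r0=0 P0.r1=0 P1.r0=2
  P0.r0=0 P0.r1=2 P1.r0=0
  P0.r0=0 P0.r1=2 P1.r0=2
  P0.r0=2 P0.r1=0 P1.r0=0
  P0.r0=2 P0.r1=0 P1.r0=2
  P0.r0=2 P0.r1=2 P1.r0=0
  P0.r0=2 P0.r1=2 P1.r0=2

outcome vector order: (P0.r0,P0.r1,P1.r0)
under SC → <0 0 0> <0 0 2> <0 2 0> <0 2 2> <2 0 2> <2 2 0> <2 2 2>
claimed∖SC = {<2 0 0>}

spurious: P0.r0=2 P0.r1=0 P1.r0=0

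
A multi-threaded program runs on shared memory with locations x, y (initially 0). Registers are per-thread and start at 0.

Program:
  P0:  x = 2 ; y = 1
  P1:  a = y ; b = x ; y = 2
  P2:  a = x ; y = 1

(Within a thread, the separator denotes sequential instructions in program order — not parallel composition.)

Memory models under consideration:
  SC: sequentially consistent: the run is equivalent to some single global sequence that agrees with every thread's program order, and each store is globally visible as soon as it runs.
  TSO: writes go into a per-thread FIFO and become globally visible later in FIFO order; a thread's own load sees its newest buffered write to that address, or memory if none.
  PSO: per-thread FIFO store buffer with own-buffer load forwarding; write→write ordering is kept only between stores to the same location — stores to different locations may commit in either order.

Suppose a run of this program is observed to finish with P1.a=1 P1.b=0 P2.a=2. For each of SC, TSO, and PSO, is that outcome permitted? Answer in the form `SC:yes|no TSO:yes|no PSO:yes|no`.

outcome vector order: (P1.a,P1.b,P2.a)
SC (7): (0,0,0); (0,0,2); (0,2,0); (0,2,2); (1,0,0); (1,2,0); (1,2,2)
TSO (7): (0,0,0); (0,0,2); (0,2,0); (0,2,2); (1,0,0); (1,2,0); (1,2,2)
PSO (8): (0,0,0); (0,0,2); (0,2,0); (0,2,2); (1,0,0); (1,0,2); (1,2,0); (1,2,2)
target (1,0,2) ∈ {PSO}

SC:no TSO:no PSO:yes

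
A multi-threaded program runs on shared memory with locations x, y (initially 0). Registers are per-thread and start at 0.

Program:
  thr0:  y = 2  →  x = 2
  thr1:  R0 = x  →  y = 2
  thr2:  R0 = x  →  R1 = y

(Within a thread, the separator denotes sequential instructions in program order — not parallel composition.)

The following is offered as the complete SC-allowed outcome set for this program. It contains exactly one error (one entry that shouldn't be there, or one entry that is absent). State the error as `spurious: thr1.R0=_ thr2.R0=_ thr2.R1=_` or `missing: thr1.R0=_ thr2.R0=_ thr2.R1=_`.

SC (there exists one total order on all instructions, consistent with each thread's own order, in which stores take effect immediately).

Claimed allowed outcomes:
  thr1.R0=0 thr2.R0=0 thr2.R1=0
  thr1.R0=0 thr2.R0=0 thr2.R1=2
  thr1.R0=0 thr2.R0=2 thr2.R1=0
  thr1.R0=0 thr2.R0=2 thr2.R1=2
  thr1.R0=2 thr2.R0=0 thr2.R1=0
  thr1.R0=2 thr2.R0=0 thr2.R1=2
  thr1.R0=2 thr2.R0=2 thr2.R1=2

outcome vector order: (thr1.R0,thr2.R0,thr2.R1)
SC (6): 0/0/0; 0/0/2; 0/2/2; 2/0/0; 2/0/2; 2/2/2
claimed∖SC = {0/2/0}

spurious: thr1.R0=0 thr2.R0=2 thr2.R1=0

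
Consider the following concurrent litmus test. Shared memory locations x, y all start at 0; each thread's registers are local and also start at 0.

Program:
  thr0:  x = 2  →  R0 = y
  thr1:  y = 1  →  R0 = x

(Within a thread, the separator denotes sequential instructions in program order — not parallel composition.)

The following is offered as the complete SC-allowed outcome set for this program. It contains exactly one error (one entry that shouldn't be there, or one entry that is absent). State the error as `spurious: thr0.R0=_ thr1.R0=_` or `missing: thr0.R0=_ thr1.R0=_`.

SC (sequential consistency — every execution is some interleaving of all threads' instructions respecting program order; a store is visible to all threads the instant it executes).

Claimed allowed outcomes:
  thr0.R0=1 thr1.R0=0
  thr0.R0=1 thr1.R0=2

missing: thr0.R0=0 thr1.R0=2

outcome vector order: (thr0.R0,thr1.R0)
SC: 3 outcomes — {<0 2>, <1 0>, <1 2>}
SC∖claimed = {<0 2>}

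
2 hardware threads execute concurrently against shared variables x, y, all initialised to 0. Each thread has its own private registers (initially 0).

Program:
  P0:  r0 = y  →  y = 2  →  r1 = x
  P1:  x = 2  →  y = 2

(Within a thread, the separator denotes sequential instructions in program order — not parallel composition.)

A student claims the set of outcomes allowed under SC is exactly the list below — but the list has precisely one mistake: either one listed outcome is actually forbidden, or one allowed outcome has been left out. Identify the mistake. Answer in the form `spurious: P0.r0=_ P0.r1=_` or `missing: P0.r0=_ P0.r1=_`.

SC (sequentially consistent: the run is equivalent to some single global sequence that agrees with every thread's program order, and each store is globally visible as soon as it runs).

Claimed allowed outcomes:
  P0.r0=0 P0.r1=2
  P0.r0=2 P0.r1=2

missing: P0.r0=0 P0.r1=0

outcome vector order: (P0.r0,P0.r1)
SC: 3 outcomes — {(0,0); (0,2); (2,2)}
SC∖claimed = {(0,0)}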